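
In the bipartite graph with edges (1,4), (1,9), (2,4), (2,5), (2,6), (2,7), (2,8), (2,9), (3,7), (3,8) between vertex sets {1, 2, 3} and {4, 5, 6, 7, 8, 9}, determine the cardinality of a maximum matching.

Step 1: List the neighbors of each left vertex:
  1: 4, 9
  2: 4, 5, 6, 7, 8, 9
  3: 7, 8

Step 2: Greedily match left vertices, then look for augmenting paths:
  Match 1 -- 4
  Match 2 -- 5
  Match 3 -- 7
  No augmenting path remains.

Step 3: Verify this is maximum:
  Matching size 3 = min(|L|, |R|) = min(3, 6), which is an upper bound, so this matching is maximum.

Maximum matching: {(1,4), (2,5), (3,7)}
Size: 3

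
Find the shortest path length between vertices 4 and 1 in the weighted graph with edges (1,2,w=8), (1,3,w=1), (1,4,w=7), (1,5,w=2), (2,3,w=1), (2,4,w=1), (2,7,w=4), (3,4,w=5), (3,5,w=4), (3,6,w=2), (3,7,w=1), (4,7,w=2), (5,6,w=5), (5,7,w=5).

Step 1: Build adjacency list with weights:
  1: 2(w=8), 3(w=1), 4(w=7), 5(w=2)
  2: 1(w=8), 3(w=1), 4(w=1), 7(w=4)
  3: 1(w=1), 2(w=1), 4(w=5), 5(w=4), 6(w=2), 7(w=1)
  4: 1(w=7), 2(w=1), 3(w=5), 7(w=2)
  5: 1(w=2), 3(w=4), 6(w=5), 7(w=5)
  6: 3(w=2), 5(w=5)
  7: 2(w=4), 3(w=1), 4(w=2), 5(w=5)

Step 2: Apply Dijkstra's algorithm from vertex 4:
  Visit vertex 4 (distance=0)
    Update dist[1] = 7
    Update dist[2] = 1
    Update dist[3] = 5
    Update dist[7] = 2
  Visit vertex 2 (distance=1)
    Update dist[3] = 2
  Visit vertex 3 (distance=2)
    Update dist[1] = 3
    Update dist[5] = 6
    Update dist[6] = 4
  Visit vertex 7 (distance=2)
  Visit vertex 1 (distance=3)
    Update dist[5] = 5

Step 3: Shortest path: 4 -> 2 -> 3 -> 1
Total weight: 1 + 1 + 1 = 3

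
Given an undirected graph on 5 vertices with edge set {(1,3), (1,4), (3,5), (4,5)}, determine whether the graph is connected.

Step 1: Build adjacency list from edges:
  1: 3, 4
  2: (none)
  3: 1, 5
  4: 1, 5
  5: 3, 4

Step 2: Run BFS/DFS from vertex 1:
  Visited: {1, 3, 4, 5}
  Reached 4 of 5 vertices

Step 3: Only 4 of 5 vertices reached. Graph is disconnected.
Connected components: {1, 3, 4, 5}, {2}
Answer: No, the graph is not connected (2 components).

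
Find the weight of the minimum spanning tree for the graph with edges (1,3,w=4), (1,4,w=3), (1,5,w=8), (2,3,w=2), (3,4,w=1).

Apply Kruskal's algorithm (sort edges by weight, add if no cycle):

Sorted edges by weight:
  (3,4) w=1
  (2,3) w=2
  (1,4) w=3
  (1,3) w=4
  (1,5) w=8

Add edge (3,4) w=1 -- no cycle. Running total: 1
Add edge (2,3) w=2 -- no cycle. Running total: 3
Add edge (1,4) w=3 -- no cycle. Running total: 6
Skip edge (1,3) w=4 -- would create cycle
Add edge (1,5) w=8 -- no cycle. Running total: 14

MST edges: (3,4,w=1), (2,3,w=2), (1,4,w=3), (1,5,w=8)
Total MST weight: 1 + 2 + 3 + 8 = 14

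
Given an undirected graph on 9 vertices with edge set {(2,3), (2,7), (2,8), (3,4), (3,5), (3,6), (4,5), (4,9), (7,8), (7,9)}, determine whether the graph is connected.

Step 1: Build adjacency list from edges:
  1: (none)
  2: 3, 7, 8
  3: 2, 4, 5, 6
  4: 3, 5, 9
  5: 3, 4
  6: 3
  7: 2, 8, 9
  8: 2, 7
  9: 4, 7

Step 2: Run BFS/DFS from vertex 1:
  Visited: {1}
  Reached 1 of 9 vertices

Step 3: Only 1 of 9 vertices reached. Graph is disconnected.
Connected components: {1}, {2, 3, 4, 5, 6, 7, 8, 9}
Answer: No, the graph is not connected (2 components).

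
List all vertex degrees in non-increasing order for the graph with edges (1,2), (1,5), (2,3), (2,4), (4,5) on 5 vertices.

Step 1: Count edges incident to each vertex:
  deg(1) = 2 (neighbors: 2, 5)
  deg(2) = 3 (neighbors: 1, 3, 4)
  deg(3) = 1 (neighbors: 2)
  deg(4) = 2 (neighbors: 2, 5)
  deg(5) = 2 (neighbors: 1, 4)

Step 2: Sort degrees in non-increasing order:
  Degrees: [2, 3, 1, 2, 2] -> sorted: [3, 2, 2, 2, 1]

Degree sequence: [3, 2, 2, 2, 1]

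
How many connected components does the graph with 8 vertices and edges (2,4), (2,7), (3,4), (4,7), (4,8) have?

Step 1: Build adjacency list from edges:
  1: (none)
  2: 4, 7
  3: 4
  4: 2, 3, 7, 8
  5: (none)
  6: (none)
  7: 2, 4
  8: 4

Step 2: Run BFS/DFS from vertex 1:
  Visited: {1}
  Reached 1 of 8 vertices

Step 3: Only 1 of 8 vertices reached. Graph is disconnected.
Connected components: {1}, {2, 3, 4, 7, 8}, {5}, {6}
Number of connected components: 4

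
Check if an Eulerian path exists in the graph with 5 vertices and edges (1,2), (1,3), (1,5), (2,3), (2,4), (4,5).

Step 1: Find the degree of each vertex:
  deg(1) = 3
  deg(2) = 3
  deg(3) = 2
  deg(4) = 2
  deg(5) = 2

Step 2: Count vertices with odd degree:
  Odd-degree vertices: 1, 2 (2 total)

Step 3: Apply Euler's theorem:
  - Eulerian circuit exists iff graph is connected and all vertices have even degree
  - Eulerian path exists iff graph is connected and has 0 or 2 odd-degree vertices

Graph is connected with exactly 2 odd-degree vertices (1, 2).
Eulerian path exists (starting and ending at the odd-degree vertices), but no Eulerian circuit.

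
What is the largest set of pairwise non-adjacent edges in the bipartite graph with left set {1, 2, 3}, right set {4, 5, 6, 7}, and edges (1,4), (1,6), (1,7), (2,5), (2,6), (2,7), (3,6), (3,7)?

Step 1: List the neighbors of each left vertex:
  1: 4, 6, 7
  2: 5, 6, 7
  3: 6, 7

Step 2: Greedily match left vertices, then look for augmenting paths:
  Match 1 -- 4
  Match 2 -- 5
  Match 3 -- 6
  No augmenting path remains.

Step 3: Verify this is maximum:
  Matching size 3 = min(|L|, |R|) = min(3, 4), which is an upper bound, so this matching is maximum.

Maximum matching: {(1,4), (2,5), (3,6)}
Size: 3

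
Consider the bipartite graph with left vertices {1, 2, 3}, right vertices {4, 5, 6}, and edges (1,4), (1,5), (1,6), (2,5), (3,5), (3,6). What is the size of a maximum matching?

Step 1: List the neighbors of each left vertex:
  1: 4, 5, 6
  2: 5
  3: 5, 6

Step 2: Greedily match left vertices, then look for augmenting paths:
  Match 1 -- 4
  Match 2 -- 5
  Match 3 -- 6
  No augmenting path remains.

Step 3: Verify this is maximum:
  Matching size 3 = min(|L|, |R|) = min(3, 3), which is an upper bound, so this matching is maximum.

Maximum matching: {(1,4), (2,5), (3,6)}
Size: 3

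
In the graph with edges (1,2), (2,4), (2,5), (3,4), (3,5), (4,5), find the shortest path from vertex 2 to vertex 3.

Step 1: Build adjacency list:
  1: 2
  2: 1, 4, 5
  3: 4, 5
  4: 2, 3, 5
  5: 2, 3, 4

Step 2: BFS from vertex 2 to find shortest path to 3:
  vertex 1 reached at distance 1
  vertex 4 reached at distance 1
  vertex 5 reached at distance 1
  vertex 3 reached at distance 2

Step 3: Shortest path: 2 -> 4 -> 3
Path length: 2 edges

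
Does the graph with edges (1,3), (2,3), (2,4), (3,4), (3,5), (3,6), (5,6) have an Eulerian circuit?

Step 1: Find the degree of each vertex:
  deg(1) = 1
  deg(2) = 2
  deg(3) = 5
  deg(4) = 2
  deg(5) = 2
  deg(6) = 2

Step 2: Count vertices with odd degree:
  Odd-degree vertices: 1, 3 (2 total)

Step 3: Apply Euler's theorem:
  - Eulerian circuit exists iff graph is connected and all vertices have even degree
  - Eulerian path exists iff graph is connected and has 0 or 2 odd-degree vertices

Graph is connected with exactly 2 odd-degree vertices (1, 3).
Eulerian path exists (starting and ending at the odd-degree vertices), but no Eulerian circuit.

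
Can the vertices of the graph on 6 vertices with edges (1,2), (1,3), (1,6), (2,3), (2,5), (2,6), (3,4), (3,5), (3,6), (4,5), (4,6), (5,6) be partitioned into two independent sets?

Step 1: Attempt 2-coloring using BFS:
  Start at vertex 1, assign color 0
  Color vertex 2 with color 1 (neighbor of 1)
  Color vertex 3 with color 1 (neighbor of 1)
  Color vertex 6 with color 1 (neighbor of 1)

Step 2: Conflict found! Vertices 2 and 3 are adjacent but have the same color.
This means the graph contains an odd cycle.

The graph is NOT bipartite.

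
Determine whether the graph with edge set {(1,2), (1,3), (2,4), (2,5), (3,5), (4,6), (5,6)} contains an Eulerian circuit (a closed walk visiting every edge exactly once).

Step 1: Find the degree of each vertex:
  deg(1) = 2
  deg(2) = 3
  deg(3) = 2
  deg(4) = 2
  deg(5) = 3
  deg(6) = 2

Step 2: Count vertices with odd degree:
  Odd-degree vertices: 2, 5 (2 total)

Step 3: Apply Euler's theorem:
  - Eulerian circuit exists iff graph is connected and all vertices have even degree
  - Eulerian path exists iff graph is connected and has 0 or 2 odd-degree vertices

Graph is connected with exactly 2 odd-degree vertices (2, 5).
Eulerian path exists (starting and ending at the odd-degree vertices), but no Eulerian circuit.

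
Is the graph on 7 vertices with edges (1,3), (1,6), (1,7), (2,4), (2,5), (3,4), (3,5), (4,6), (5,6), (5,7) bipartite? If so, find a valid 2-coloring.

Step 1: Attempt 2-coloring using BFS:
  Start at vertex 1, assign color 0
  Color vertex 3 with color 1 (neighbor of 1)
  Color vertex 6 with color 1 (neighbor of 1)
  Color vertex 7 with color 1 (neighbor of 1)
  Color vertex 4 with color 0 (neighbor of 3)
  Color vertex 5 with color 0 (neighbor of 3)
  Color vertex 2 with color 1 (neighbor of 4)

Step 2: 2-coloring succeeded. No conflicts found.
  Set A (color 0): {1, 4, 5}
  Set B (color 1): {2, 3, 6, 7}

The graph is bipartite with partition {1, 4, 5}, {2, 3, 6, 7}.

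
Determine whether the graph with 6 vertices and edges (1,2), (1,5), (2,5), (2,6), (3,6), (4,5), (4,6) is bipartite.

Step 1: Attempt 2-coloring using BFS:
  Start at vertex 1, assign color 0
  Color vertex 2 with color 1 (neighbor of 1)
  Color vertex 5 with color 1 (neighbor of 1)

Step 2: Conflict found! Vertices 2 and 5 are adjacent but have the same color.
This means the graph contains an odd cycle.

The graph is NOT bipartite.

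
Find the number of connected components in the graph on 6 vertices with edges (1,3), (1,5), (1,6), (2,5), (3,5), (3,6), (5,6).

Step 1: Build adjacency list from edges:
  1: 3, 5, 6
  2: 5
  3: 1, 5, 6
  4: (none)
  5: 1, 2, 3, 6
  6: 1, 3, 5

Step 2: Run BFS/DFS from vertex 1:
  Visited: {1, 3, 5, 6, 2}
  Reached 5 of 6 vertices

Step 3: Only 5 of 6 vertices reached. Graph is disconnected.
Connected components: {1, 2, 3, 5, 6}, {4}
Number of connected components: 2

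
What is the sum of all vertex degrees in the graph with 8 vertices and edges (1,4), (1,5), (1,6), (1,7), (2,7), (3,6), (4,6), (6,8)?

Step 1: Count edges incident to each vertex:
  deg(1) = 4 (neighbors: 4, 5, 6, 7)
  deg(2) = 1 (neighbors: 7)
  deg(3) = 1 (neighbors: 6)
  deg(4) = 2 (neighbors: 1, 6)
  deg(5) = 1 (neighbors: 1)
  deg(6) = 4 (neighbors: 1, 3, 4, 8)
  deg(7) = 2 (neighbors: 1, 2)
  deg(8) = 1 (neighbors: 6)

Step 2: Sum all degrees:
  4 + 1 + 1 + 2 + 1 + 4 + 2 + 1 = 16

Verification: sum of degrees = 2 * |E| = 2 * 8 = 16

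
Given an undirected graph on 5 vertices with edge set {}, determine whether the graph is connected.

Step 1: Build adjacency list from edges:
  1: (none)
  2: (none)
  3: (none)
  4: (none)
  5: (none)

Step 2: Run BFS/DFS from vertex 1:
  Visited: {1}
  Reached 1 of 5 vertices

Step 3: Only 1 of 5 vertices reached. Graph is disconnected.
Connected components: {1}, {2}, {3}, {4}, {5}
Answer: No, the graph is not connected (5 components).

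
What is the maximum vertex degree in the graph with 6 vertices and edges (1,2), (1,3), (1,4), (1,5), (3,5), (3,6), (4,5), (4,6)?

Step 1: Count edges incident to each vertex:
  deg(1) = 4 (neighbors: 2, 3, 4, 5)
  deg(2) = 1 (neighbors: 1)
  deg(3) = 3 (neighbors: 1, 5, 6)
  deg(4) = 3 (neighbors: 1, 5, 6)
  deg(5) = 3 (neighbors: 1, 3, 4)
  deg(6) = 2 (neighbors: 3, 4)

Step 2: Find maximum:
  max(4, 1, 3, 3, 3, 2) = 4 (vertex 1)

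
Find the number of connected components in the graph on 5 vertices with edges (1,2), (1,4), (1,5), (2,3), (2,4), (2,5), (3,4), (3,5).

Step 1: Build adjacency list from edges:
  1: 2, 4, 5
  2: 1, 3, 4, 5
  3: 2, 4, 5
  4: 1, 2, 3
  5: 1, 2, 3

Step 2: Run BFS/DFS from vertex 1:
  Visited: {1, 2, 4, 5, 3}
  Reached 5 of 5 vertices

Step 3: All 5 vertices reached from vertex 1, so the graph is connected.
Number of connected components: 1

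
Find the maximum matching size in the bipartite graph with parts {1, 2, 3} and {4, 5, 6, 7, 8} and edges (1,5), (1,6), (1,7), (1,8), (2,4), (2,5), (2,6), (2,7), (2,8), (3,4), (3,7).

Step 1: List the neighbors of each left vertex:
  1: 5, 6, 7, 8
  2: 4, 5, 6, 7, 8
  3: 4, 7

Step 2: Greedily match left vertices, then look for augmenting paths:
  Match 1 -- 5
  Match 2 -- 4
  Match 3 -- 7
  No augmenting path remains.

Step 3: Verify this is maximum:
  Matching size 3 = min(|L|, |R|) = min(3, 5), which is an upper bound, so this matching is maximum.

Maximum matching: {(1,5), (2,4), (3,7)}
Size: 3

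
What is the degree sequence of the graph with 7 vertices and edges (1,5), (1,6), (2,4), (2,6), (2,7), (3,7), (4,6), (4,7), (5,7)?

Step 1: Count edges incident to each vertex:
  deg(1) = 2 (neighbors: 5, 6)
  deg(2) = 3 (neighbors: 4, 6, 7)
  deg(3) = 1 (neighbors: 7)
  deg(4) = 3 (neighbors: 2, 6, 7)
  deg(5) = 2 (neighbors: 1, 7)
  deg(6) = 3 (neighbors: 1, 2, 4)
  deg(7) = 4 (neighbors: 2, 3, 4, 5)

Step 2: Sort degrees in non-increasing order:
  Degrees: [2, 3, 1, 3, 2, 3, 4] -> sorted: [4, 3, 3, 3, 2, 2, 1]

Degree sequence: [4, 3, 3, 3, 2, 2, 1]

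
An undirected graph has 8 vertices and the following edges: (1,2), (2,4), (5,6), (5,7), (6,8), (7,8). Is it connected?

Step 1: Build adjacency list from edges:
  1: 2
  2: 1, 4
  3: (none)
  4: 2
  5: 6, 7
  6: 5, 8
  7: 5, 8
  8: 6, 7

Step 2: Run BFS/DFS from vertex 1:
  Visited: {1, 2, 4}
  Reached 3 of 8 vertices

Step 3: Only 3 of 8 vertices reached. Graph is disconnected.
Connected components: {1, 2, 4}, {3}, {5, 6, 7, 8}
Answer: No, the graph is not connected (3 components).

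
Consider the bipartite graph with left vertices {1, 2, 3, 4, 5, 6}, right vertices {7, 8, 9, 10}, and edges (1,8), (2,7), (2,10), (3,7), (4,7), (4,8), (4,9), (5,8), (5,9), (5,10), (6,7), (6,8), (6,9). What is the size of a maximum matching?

Step 1: List the neighbors of each left vertex:
  1: 8
  2: 7, 10
  3: 7
  4: 7, 8, 9
  5: 8, 9, 10
  6: 7, 8, 9

Step 2: Greedily match left vertices, then look for augmenting paths:
  Match 1 -- 8
  Match 2 -- 7
  Match 4 -- 9
  Match 5 -- 10
  No augmenting path remains.

Step 3: Verify this is maximum:
  Matching size 4 = min(|L|, |R|) = min(6, 4), which is an upper bound, so this matching is maximum.

Maximum matching: {(1,8), (2,7), (4,9), (5,10)}
Size: 4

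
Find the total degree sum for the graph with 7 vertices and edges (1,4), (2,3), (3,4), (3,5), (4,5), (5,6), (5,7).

Step 1: Count edges incident to each vertex:
  deg(1) = 1 (neighbors: 4)
  deg(2) = 1 (neighbors: 3)
  deg(3) = 3 (neighbors: 2, 4, 5)
  deg(4) = 3 (neighbors: 1, 3, 5)
  deg(5) = 4 (neighbors: 3, 4, 6, 7)
  deg(6) = 1 (neighbors: 5)
  deg(7) = 1 (neighbors: 5)

Step 2: Sum all degrees:
  1 + 1 + 3 + 3 + 4 + 1 + 1 = 14

Verification: sum of degrees = 2 * |E| = 2 * 7 = 14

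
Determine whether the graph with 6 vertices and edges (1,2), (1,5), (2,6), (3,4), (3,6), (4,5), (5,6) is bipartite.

Step 1: Attempt 2-coloring using BFS:
  Start at vertex 1, assign color 0
  Color vertex 2 with color 1 (neighbor of 1)
  Color vertex 5 with color 1 (neighbor of 1)
  Color vertex 6 with color 0 (neighbor of 2)
  Color vertex 4 with color 0 (neighbor of 5)
  Color vertex 3 with color 1 (neighbor of 6)

Step 2: 2-coloring succeeded. No conflicts found.
  Set A (color 0): {1, 4, 6}
  Set B (color 1): {2, 3, 5}

The graph is bipartite with partition {1, 4, 6}, {2, 3, 5}.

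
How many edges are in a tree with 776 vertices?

A tree on n vertices always has exactly n - 1 edges.
For n = 776: edges = 776 - 1 = 775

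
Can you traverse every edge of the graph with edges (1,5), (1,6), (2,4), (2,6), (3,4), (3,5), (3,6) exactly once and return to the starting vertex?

Step 1: Find the degree of each vertex:
  deg(1) = 2
  deg(2) = 2
  deg(3) = 3
  deg(4) = 2
  deg(5) = 2
  deg(6) = 3

Step 2: Count vertices with odd degree:
  Odd-degree vertices: 3, 6 (2 total)

Step 3: Apply Euler's theorem:
  - Eulerian circuit exists iff graph is connected and all vertices have even degree
  - Eulerian path exists iff graph is connected and has 0 or 2 odd-degree vertices

Graph is connected with exactly 2 odd-degree vertices (3, 6).
Eulerian path exists (starting and ending at the odd-degree vertices), but no Eulerian circuit.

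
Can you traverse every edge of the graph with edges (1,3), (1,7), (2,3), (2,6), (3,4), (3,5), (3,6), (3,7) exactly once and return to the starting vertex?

Step 1: Find the degree of each vertex:
  deg(1) = 2
  deg(2) = 2
  deg(3) = 6
  deg(4) = 1
  deg(5) = 1
  deg(6) = 2
  deg(7) = 2

Step 2: Count vertices with odd degree:
  Odd-degree vertices: 4, 5 (2 total)

Step 3: Apply Euler's theorem:
  - Eulerian circuit exists iff graph is connected and all vertices have even degree
  - Eulerian path exists iff graph is connected and has 0 or 2 odd-degree vertices

Graph is connected with exactly 2 odd-degree vertices (4, 5).
Eulerian path exists (starting and ending at the odd-degree vertices), but no Eulerian circuit.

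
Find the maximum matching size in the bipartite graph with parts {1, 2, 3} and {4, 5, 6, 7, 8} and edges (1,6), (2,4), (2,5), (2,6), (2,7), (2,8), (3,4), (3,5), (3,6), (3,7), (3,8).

Step 1: List the neighbors of each left vertex:
  1: 6
  2: 4, 5, 6, 7, 8
  3: 4, 5, 6, 7, 8

Step 2: Greedily match left vertices, then look for augmenting paths:
  Match 1 -- 6
  Match 2 -- 4
  Match 3 -- 5
  No augmenting path remains.

Step 3: Verify this is maximum:
  Matching size 3 = min(|L|, |R|) = min(3, 5), which is an upper bound, so this matching is maximum.

Maximum matching: {(1,6), (2,4), (3,5)}
Size: 3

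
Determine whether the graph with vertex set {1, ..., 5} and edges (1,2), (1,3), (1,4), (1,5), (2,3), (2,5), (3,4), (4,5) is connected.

Step 1: Build adjacency list from edges:
  1: 2, 3, 4, 5
  2: 1, 3, 5
  3: 1, 2, 4
  4: 1, 3, 5
  5: 1, 2, 4

Step 2: Run BFS/DFS from vertex 1:
  Visited: {1, 2, 3, 4, 5}
  Reached 5 of 5 vertices

Step 3: All 5 vertices reached from vertex 1, so the graph is connected.
Answer: Yes, the graph is connected.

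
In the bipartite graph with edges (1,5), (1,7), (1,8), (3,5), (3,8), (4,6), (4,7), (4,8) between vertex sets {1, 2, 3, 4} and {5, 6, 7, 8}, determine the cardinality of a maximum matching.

Step 1: List the neighbors of each left vertex:
  1: 5, 7, 8
  2: (none)
  3: 5, 8
  4: 6, 7, 8

Step 2: Greedily match left vertices, then look for augmenting paths:
  Match 1 -- 5
  Match 3 -- 8
  Match 4 -- 6
  No augmenting path remains.

Step 3: Verify this is maximum:
  Matching has size 3. The vertex set {1, 3, 4} covers every edge and has size 3; any matching has at most one edge per cover vertex, so 3 is maximum (König's theorem).

Maximum matching: {(1,5), (3,8), (4,6)}
Size: 3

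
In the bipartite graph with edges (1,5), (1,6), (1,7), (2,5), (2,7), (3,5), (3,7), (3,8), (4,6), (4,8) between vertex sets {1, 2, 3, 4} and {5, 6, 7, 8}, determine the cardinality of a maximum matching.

Step 1: List the neighbors of each left vertex:
  1: 5, 6, 7
  2: 5, 7
  3: 5, 7, 8
  4: 6, 8

Step 2: Greedily match left vertices, then look for augmenting paths:
  Match 1 -- 5
  Match 2 -- 7
  Match 3 -- 8
  Match 4 -- 6
  No augmenting path remains.

Step 3: Verify this is maximum:
  Matching size 4 = min(|L|, |R|) = min(4, 4), which is an upper bound, so this matching is maximum.

Maximum matching: {(1,5), (2,7), (3,8), (4,6)}
Size: 4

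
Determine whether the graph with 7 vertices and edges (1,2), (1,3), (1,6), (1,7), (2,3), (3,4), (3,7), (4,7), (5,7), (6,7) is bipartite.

Step 1: Attempt 2-coloring using BFS:
  Start at vertex 1, assign color 0
  Color vertex 2 with color 1 (neighbor of 1)
  Color vertex 3 with color 1 (neighbor of 1)
  Color vertex 6 with color 1 (neighbor of 1)
  Color vertex 7 with color 1 (neighbor of 1)

Step 2: Conflict found! Vertices 2 and 3 are adjacent but have the same color.
This means the graph contains an odd cycle.

The graph is NOT bipartite.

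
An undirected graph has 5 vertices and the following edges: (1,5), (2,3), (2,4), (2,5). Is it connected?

Step 1: Build adjacency list from edges:
  1: 5
  2: 3, 4, 5
  3: 2
  4: 2
  5: 1, 2

Step 2: Run BFS/DFS from vertex 1:
  Visited: {1, 5, 2, 3, 4}
  Reached 5 of 5 vertices

Step 3: All 5 vertices reached from vertex 1, so the graph is connected.
Answer: Yes, the graph is connected.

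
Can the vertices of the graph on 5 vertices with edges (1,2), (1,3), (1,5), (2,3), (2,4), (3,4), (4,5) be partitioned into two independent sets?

Step 1: Attempt 2-coloring using BFS:
  Start at vertex 1, assign color 0
  Color vertex 2 with color 1 (neighbor of 1)
  Color vertex 3 with color 1 (neighbor of 1)
  Color vertex 5 with color 1 (neighbor of 1)

Step 2: Conflict found! Vertices 2 and 3 are adjacent but have the same color.
This means the graph contains an odd cycle.

The graph is NOT bipartite.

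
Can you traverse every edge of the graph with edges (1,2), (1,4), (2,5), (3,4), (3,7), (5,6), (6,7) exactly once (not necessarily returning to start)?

Step 1: Find the degree of each vertex:
  deg(1) = 2
  deg(2) = 2
  deg(3) = 2
  deg(4) = 2
  deg(5) = 2
  deg(6) = 2
  deg(7) = 2

Step 2: Count vertices with odd degree:
  All vertices have even degree (0 odd-degree vertices)

Step 3: Apply Euler's theorem:
  - Eulerian circuit exists iff graph is connected and all vertices have even degree
  - Eulerian path exists iff graph is connected and has 0 or 2 odd-degree vertices

Graph is connected with 0 odd-degree vertices.
Both Eulerian circuit and Eulerian path exist.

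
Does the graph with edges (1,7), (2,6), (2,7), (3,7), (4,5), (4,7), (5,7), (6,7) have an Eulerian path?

Step 1: Find the degree of each vertex:
  deg(1) = 1
  deg(2) = 2
  deg(3) = 1
  deg(4) = 2
  deg(5) = 2
  deg(6) = 2
  deg(7) = 6

Step 2: Count vertices with odd degree:
  Odd-degree vertices: 1, 3 (2 total)

Step 3: Apply Euler's theorem:
  - Eulerian circuit exists iff graph is connected and all vertices have even degree
  - Eulerian path exists iff graph is connected and has 0 or 2 odd-degree vertices

Graph is connected with exactly 2 odd-degree vertices (1, 3).
Eulerian path exists (starting and ending at the odd-degree vertices), but no Eulerian circuit.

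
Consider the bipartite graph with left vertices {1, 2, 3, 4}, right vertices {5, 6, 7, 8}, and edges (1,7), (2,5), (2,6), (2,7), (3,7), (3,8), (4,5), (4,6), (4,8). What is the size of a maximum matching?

Step 1: List the neighbors of each left vertex:
  1: 7
  2: 5, 6, 7
  3: 7, 8
  4: 5, 6, 8

Step 2: Greedily match left vertices, then look for augmenting paths:
  Match 1 -- 7
  Match 2 -- 5
  Match 3 -- 8
  Match 4 -- 6
  No augmenting path remains.

Step 3: Verify this is maximum:
  Matching size 4 = min(|L|, |R|) = min(4, 4), which is an upper bound, so this matching is maximum.

Maximum matching: {(1,7), (2,5), (3,8), (4,6)}
Size: 4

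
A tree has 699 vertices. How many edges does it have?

A tree on n vertices always has exactly n - 1 edges.
For n = 699: edges = 699 - 1 = 698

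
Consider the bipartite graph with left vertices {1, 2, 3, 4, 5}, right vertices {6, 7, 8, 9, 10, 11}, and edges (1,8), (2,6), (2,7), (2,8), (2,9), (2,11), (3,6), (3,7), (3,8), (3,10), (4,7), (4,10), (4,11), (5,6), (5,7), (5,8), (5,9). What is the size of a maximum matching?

Step 1: List the neighbors of each left vertex:
  1: 8
  2: 6, 7, 8, 9, 11
  3: 6, 7, 8, 10
  4: 7, 10, 11
  5: 6, 7, 8, 9

Step 2: Greedily match left vertices, then look for augmenting paths:
  Match 1 -- 8
  Match 2 -- 6
  Match 3 -- 7
  Match 4 -- 10
  Match 5 -- 9
  No augmenting path remains.

Step 3: Verify this is maximum:
  Matching size 5 = min(|L|, |R|) = min(5, 6), which is an upper bound, so this matching is maximum.

Maximum matching: {(1,8), (2,6), (3,7), (4,10), (5,9)}
Size: 5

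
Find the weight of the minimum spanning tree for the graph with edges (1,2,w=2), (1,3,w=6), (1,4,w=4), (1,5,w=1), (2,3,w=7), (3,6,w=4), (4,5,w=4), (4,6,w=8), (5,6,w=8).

Apply Kruskal's algorithm (sort edges by weight, add if no cycle):

Sorted edges by weight:
  (1,5) w=1
  (1,2) w=2
  (1,4) w=4
  (3,6) w=4
  (4,5) w=4
  (1,3) w=6
  (2,3) w=7
  (4,6) w=8
  (5,6) w=8

Add edge (1,5) w=1 -- no cycle. Running total: 1
Add edge (1,2) w=2 -- no cycle. Running total: 3
Add edge (1,4) w=4 -- no cycle. Running total: 7
Add edge (3,6) w=4 -- no cycle. Running total: 11
Skip edge (4,5) w=4 -- would create cycle
Add edge (1,3) w=6 -- no cycle. Running total: 17

MST edges: (1,5,w=1), (1,2,w=2), (1,4,w=4), (3,6,w=4), (1,3,w=6)
Total MST weight: 1 + 2 + 4 + 4 + 6 = 17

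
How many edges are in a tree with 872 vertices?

A tree on n vertices always has exactly n - 1 edges.
For n = 872: edges = 872 - 1 = 871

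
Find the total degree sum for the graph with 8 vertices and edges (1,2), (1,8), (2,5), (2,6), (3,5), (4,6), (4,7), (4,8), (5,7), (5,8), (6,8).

Step 1: Count edges incident to each vertex:
  deg(1) = 2 (neighbors: 2, 8)
  deg(2) = 3 (neighbors: 1, 5, 6)
  deg(3) = 1 (neighbors: 5)
  deg(4) = 3 (neighbors: 6, 7, 8)
  deg(5) = 4 (neighbors: 2, 3, 7, 8)
  deg(6) = 3 (neighbors: 2, 4, 8)
  deg(7) = 2 (neighbors: 4, 5)
  deg(8) = 4 (neighbors: 1, 4, 5, 6)

Step 2: Sum all degrees:
  2 + 3 + 1 + 3 + 4 + 3 + 2 + 4 = 22

Verification: sum of degrees = 2 * |E| = 2 * 11 = 22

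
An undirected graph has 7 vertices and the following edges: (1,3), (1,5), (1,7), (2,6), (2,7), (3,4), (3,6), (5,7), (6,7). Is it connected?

Step 1: Build adjacency list from edges:
  1: 3, 5, 7
  2: 6, 7
  3: 1, 4, 6
  4: 3
  5: 1, 7
  6: 2, 3, 7
  7: 1, 2, 5, 6

Step 2: Run BFS/DFS from vertex 1:
  Visited: {1, 3, 5, 7, 4, 6, 2}
  Reached 7 of 7 vertices

Step 3: All 7 vertices reached from vertex 1, so the graph is connected.
Answer: Yes, the graph is connected.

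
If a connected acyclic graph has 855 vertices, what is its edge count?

A tree on n vertices always has exactly n - 1 edges.
For n = 855: edges = 855 - 1 = 854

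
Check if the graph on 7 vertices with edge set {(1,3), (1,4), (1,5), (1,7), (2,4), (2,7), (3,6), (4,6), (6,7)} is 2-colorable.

Step 1: Attempt 2-coloring using BFS:
  Start at vertex 1, assign color 0
  Color vertex 3 with color 1 (neighbor of 1)
  Color vertex 4 with color 1 (neighbor of 1)
  Color vertex 5 with color 1 (neighbor of 1)
  Color vertex 7 with color 1 (neighbor of 1)
  Color vertex 6 with color 0 (neighbor of 3)
  Color vertex 2 with color 0 (neighbor of 4)

Step 2: 2-coloring succeeded. No conflicts found.
  Set A (color 0): {1, 2, 6}
  Set B (color 1): {3, 4, 5, 7}

The graph is bipartite with partition {1, 2, 6}, {3, 4, 5, 7}.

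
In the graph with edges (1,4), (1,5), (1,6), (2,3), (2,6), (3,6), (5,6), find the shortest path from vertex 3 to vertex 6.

Step 1: Build adjacency list:
  1: 4, 5, 6
  2: 3, 6
  3: 2, 6
  4: 1
  5: 1, 6
  6: 1, 2, 3, 5

Step 2: BFS from vertex 3 to find shortest path to 6:
  vertex 2 reached at distance 1
  vertex 6 reached at distance 1

Step 3: Shortest path: 3 -> 6
Path length: 1 edge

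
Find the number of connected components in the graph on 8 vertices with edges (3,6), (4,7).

Step 1: Build adjacency list from edges:
  1: (none)
  2: (none)
  3: 6
  4: 7
  5: (none)
  6: 3
  7: 4
  8: (none)

Step 2: Run BFS/DFS from vertex 1:
  Visited: {1}
  Reached 1 of 8 vertices

Step 3: Only 1 of 8 vertices reached. Graph is disconnected.
Connected components: {1}, {2}, {3, 6}, {4, 7}, {5}, {8}
Number of connected components: 6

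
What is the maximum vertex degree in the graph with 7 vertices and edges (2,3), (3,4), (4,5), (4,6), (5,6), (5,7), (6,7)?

Step 1: Count edges incident to each vertex:
  deg(1) = 0 (neighbors: none)
  deg(2) = 1 (neighbors: 3)
  deg(3) = 2 (neighbors: 2, 4)
  deg(4) = 3 (neighbors: 3, 5, 6)
  deg(5) = 3 (neighbors: 4, 6, 7)
  deg(6) = 3 (neighbors: 4, 5, 7)
  deg(7) = 2 (neighbors: 5, 6)

Step 2: Find maximum:
  max(0, 1, 2, 3, 3, 3, 2) = 3 (vertex 4)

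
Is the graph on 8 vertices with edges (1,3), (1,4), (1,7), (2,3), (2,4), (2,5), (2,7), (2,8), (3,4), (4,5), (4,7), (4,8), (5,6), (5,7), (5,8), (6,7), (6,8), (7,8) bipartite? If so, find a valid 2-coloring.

Step 1: Attempt 2-coloring using BFS:
  Start at vertex 1, assign color 0
  Color vertex 3 with color 1 (neighbor of 1)
  Color vertex 4 with color 1 (neighbor of 1)
  Color vertex 7 with color 1 (neighbor of 1)
  Color vertex 2 with color 0 (neighbor of 3)

Step 2: Conflict found! Vertices 3 and 4 are adjacent but have the same color.
This means the graph contains an odd cycle.

The graph is NOT bipartite.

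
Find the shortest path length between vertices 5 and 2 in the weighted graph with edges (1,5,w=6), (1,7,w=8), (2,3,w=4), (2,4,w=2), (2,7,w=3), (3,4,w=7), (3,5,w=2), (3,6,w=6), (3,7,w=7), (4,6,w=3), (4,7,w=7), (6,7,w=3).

Step 1: Build adjacency list with weights:
  1: 5(w=6), 7(w=8)
  2: 3(w=4), 4(w=2), 7(w=3)
  3: 2(w=4), 4(w=7), 5(w=2), 6(w=6), 7(w=7)
  4: 2(w=2), 3(w=7), 6(w=3), 7(w=7)
  5: 1(w=6), 3(w=2)
  6: 3(w=6), 4(w=3), 7(w=3)
  7: 1(w=8), 2(w=3), 3(w=7), 4(w=7), 6(w=3)

Step 2: Apply Dijkstra's algorithm from vertex 5:
  Visit vertex 5 (distance=0)
    Update dist[1] = 6
    Update dist[3] = 2
  Visit vertex 3 (distance=2)
    Update dist[2] = 6
    Update dist[4] = 9
    Update dist[6] = 8
    Update dist[7] = 9
  Visit vertex 1 (distance=6)
  Visit vertex 2 (distance=6)
    Update dist[4] = 8

Step 3: Shortest path: 5 -> 3 -> 2
Total weight: 2 + 4 = 6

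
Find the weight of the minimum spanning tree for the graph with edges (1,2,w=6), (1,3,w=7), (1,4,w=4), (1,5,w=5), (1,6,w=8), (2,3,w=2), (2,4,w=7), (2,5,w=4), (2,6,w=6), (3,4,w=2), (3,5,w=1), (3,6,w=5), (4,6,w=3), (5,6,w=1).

Apply Kruskal's algorithm (sort edges by weight, add if no cycle):

Sorted edges by weight:
  (3,5) w=1
  (5,6) w=1
  (2,3) w=2
  (3,4) w=2
  (4,6) w=3
  (1,4) w=4
  (2,5) w=4
  (1,5) w=5
  (3,6) w=5
  (1,2) w=6
  (2,6) w=6
  (1,3) w=7
  (2,4) w=7
  (1,6) w=8

Add edge (3,5) w=1 -- no cycle. Running total: 1
Add edge (5,6) w=1 -- no cycle. Running total: 2
Add edge (2,3) w=2 -- no cycle. Running total: 4
Add edge (3,4) w=2 -- no cycle. Running total: 6
Skip edge (4,6) w=3 -- would create cycle
Add edge (1,4) w=4 -- no cycle. Running total: 10

MST edges: (3,5,w=1), (5,6,w=1), (2,3,w=2), (3,4,w=2), (1,4,w=4)
Total MST weight: 1 + 1 + 2 + 2 + 4 = 10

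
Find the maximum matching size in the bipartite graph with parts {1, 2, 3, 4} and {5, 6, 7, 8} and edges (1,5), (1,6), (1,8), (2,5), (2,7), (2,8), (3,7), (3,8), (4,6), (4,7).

Step 1: List the neighbors of each left vertex:
  1: 5, 6, 8
  2: 5, 7, 8
  3: 7, 8
  4: 6, 7

Step 2: Greedily match left vertices, then look for augmenting paths:
  Match 1 -- 5
  Match 2 -- 7
  Match 3 -- 8
  Match 4 -- 6
  No augmenting path remains.

Step 3: Verify this is maximum:
  Matching size 4 = min(|L|, |R|) = min(4, 4), which is an upper bound, so this matching is maximum.

Maximum matching: {(1,5), (2,7), (3,8), (4,6)}
Size: 4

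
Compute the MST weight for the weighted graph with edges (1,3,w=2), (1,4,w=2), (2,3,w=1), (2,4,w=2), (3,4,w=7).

Apply Kruskal's algorithm (sort edges by weight, add if no cycle):

Sorted edges by weight:
  (2,3) w=1
  (1,4) w=2
  (1,3) w=2
  (2,4) w=2
  (3,4) w=7

Add edge (2,3) w=1 -- no cycle. Running total: 1
Add edge (1,4) w=2 -- no cycle. Running total: 3
Add edge (1,3) w=2 -- no cycle. Running total: 5

MST edges: (2,3,w=1), (1,4,w=2), (1,3,w=2)
Total MST weight: 1 + 2 + 2 = 5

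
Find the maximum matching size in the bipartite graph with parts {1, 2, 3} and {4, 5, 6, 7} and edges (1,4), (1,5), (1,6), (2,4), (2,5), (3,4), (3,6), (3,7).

Step 1: List the neighbors of each left vertex:
  1: 4, 5, 6
  2: 4, 5
  3: 4, 6, 7

Step 2: Greedily match left vertices, then look for augmenting paths:
  Match 1 -- 4
  Match 2 -- 5
  Match 3 -- 6
  No augmenting path remains.

Step 3: Verify this is maximum:
  Matching size 3 = min(|L|, |R|) = min(3, 4), which is an upper bound, so this matching is maximum.

Maximum matching: {(1,4), (2,5), (3,6)}
Size: 3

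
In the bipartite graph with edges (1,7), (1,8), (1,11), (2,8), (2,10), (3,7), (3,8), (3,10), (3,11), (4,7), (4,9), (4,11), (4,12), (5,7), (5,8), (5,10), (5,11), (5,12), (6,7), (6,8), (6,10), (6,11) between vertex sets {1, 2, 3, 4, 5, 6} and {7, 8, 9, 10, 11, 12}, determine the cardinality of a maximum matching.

Step 1: List the neighbors of each left vertex:
  1: 7, 8, 11
  2: 8, 10
  3: 7, 8, 10, 11
  4: 7, 9, 11, 12
  5: 7, 8, 10, 11, 12
  6: 7, 8, 10, 11

Step 2: Greedily match left vertices, then look for augmenting paths:
  Match 1 -- 7
  Match 2 -- 8
  Match 3 -- 10
  Match 4 -- 9
  Match 5 -- 12
  Match 6 -- 11
  No augmenting path remains.

Step 3: Verify this is maximum:
  Matching size 6 = min(|L|, |R|) = min(6, 6), which is an upper bound, so this matching is maximum.

Maximum matching: {(1,7), (2,8), (3,10), (4,9), (5,12), (6,11)}
Size: 6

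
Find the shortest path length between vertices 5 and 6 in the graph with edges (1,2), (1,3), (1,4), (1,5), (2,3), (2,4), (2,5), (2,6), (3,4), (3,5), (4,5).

Step 1: Build adjacency list:
  1: 2, 3, 4, 5
  2: 1, 3, 4, 5, 6
  3: 1, 2, 4, 5
  4: 1, 2, 3, 5
  5: 1, 2, 3, 4
  6: 2

Step 2: BFS from vertex 5 to find shortest path to 6:
  vertex 1 reached at distance 1
  vertex 2 reached at distance 1
  vertex 3 reached at distance 1
  vertex 4 reached at distance 1
  vertex 6 reached at distance 2

Step 3: Shortest path: 5 -> 2 -> 6
Path length: 2 edges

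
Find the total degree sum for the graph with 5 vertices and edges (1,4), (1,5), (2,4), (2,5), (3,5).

Step 1: Count edges incident to each vertex:
  deg(1) = 2 (neighbors: 4, 5)
  deg(2) = 2 (neighbors: 4, 5)
  deg(3) = 1 (neighbors: 5)
  deg(4) = 2 (neighbors: 1, 2)
  deg(5) = 3 (neighbors: 1, 2, 3)

Step 2: Sum all degrees:
  2 + 2 + 1 + 2 + 3 = 10

Verification: sum of degrees = 2 * |E| = 2 * 5 = 10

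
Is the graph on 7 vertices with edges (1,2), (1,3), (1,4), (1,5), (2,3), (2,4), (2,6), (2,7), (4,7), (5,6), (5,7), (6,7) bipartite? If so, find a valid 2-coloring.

Step 1: Attempt 2-coloring using BFS:
  Start at vertex 1, assign color 0
  Color vertex 2 with color 1 (neighbor of 1)
  Color vertex 3 with color 1 (neighbor of 1)
  Color vertex 4 with color 1 (neighbor of 1)
  Color vertex 5 with color 1 (neighbor of 1)

Step 2: Conflict found! Vertices 2 and 3 are adjacent but have the same color.
This means the graph contains an odd cycle.

The graph is NOT bipartite.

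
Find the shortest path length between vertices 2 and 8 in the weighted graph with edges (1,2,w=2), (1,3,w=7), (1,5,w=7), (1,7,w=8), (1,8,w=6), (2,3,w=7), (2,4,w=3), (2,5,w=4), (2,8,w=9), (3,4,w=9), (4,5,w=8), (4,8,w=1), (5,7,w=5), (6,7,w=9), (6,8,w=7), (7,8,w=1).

Step 1: Build adjacency list with weights:
  1: 2(w=2), 3(w=7), 5(w=7), 7(w=8), 8(w=6)
  2: 1(w=2), 3(w=7), 4(w=3), 5(w=4), 8(w=9)
  3: 1(w=7), 2(w=7), 4(w=9)
  4: 2(w=3), 3(w=9), 5(w=8), 8(w=1)
  5: 1(w=7), 2(w=4), 4(w=8), 7(w=5)
  6: 7(w=9), 8(w=7)
  7: 1(w=8), 5(w=5), 6(w=9), 8(w=1)
  8: 1(w=6), 2(w=9), 4(w=1), 6(w=7), 7(w=1)

Step 2: Apply Dijkstra's algorithm from vertex 2:
  Visit vertex 2 (distance=0)
    Update dist[1] = 2
    Update dist[3] = 7
    Update dist[4] = 3
    Update dist[5] = 4
    Update dist[8] = 9
  Visit vertex 1 (distance=2)
    Update dist[7] = 10
    Update dist[8] = 8
  Visit vertex 4 (distance=3)
    Update dist[8] = 4
  Visit vertex 5 (distance=4)
    Update dist[7] = 9
  Visit vertex 8 (distance=4)
    Update dist[6] = 11
    Update dist[7] = 5

Step 3: Shortest path: 2 -> 4 -> 8
Total weight: 3 + 1 = 4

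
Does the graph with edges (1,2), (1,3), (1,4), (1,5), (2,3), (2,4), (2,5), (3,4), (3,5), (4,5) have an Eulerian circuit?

Step 1: Find the degree of each vertex:
  deg(1) = 4
  deg(2) = 4
  deg(3) = 4
  deg(4) = 4
  deg(5) = 4

Step 2: Count vertices with odd degree:
  All vertices have even degree (0 odd-degree vertices)

Step 3: Apply Euler's theorem:
  - Eulerian circuit exists iff graph is connected and all vertices have even degree
  - Eulerian path exists iff graph is connected and has 0 or 2 odd-degree vertices

Graph is connected with 0 odd-degree vertices.
Both Eulerian circuit and Eulerian path exist.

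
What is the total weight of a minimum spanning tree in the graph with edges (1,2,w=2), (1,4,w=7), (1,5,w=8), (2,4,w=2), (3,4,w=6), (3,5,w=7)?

Apply Kruskal's algorithm (sort edges by weight, add if no cycle):

Sorted edges by weight:
  (1,2) w=2
  (2,4) w=2
  (3,4) w=6
  (1,4) w=7
  (3,5) w=7
  (1,5) w=8

Add edge (1,2) w=2 -- no cycle. Running total: 2
Add edge (2,4) w=2 -- no cycle. Running total: 4
Add edge (3,4) w=6 -- no cycle. Running total: 10
Skip edge (1,4) w=7 -- would create cycle
Add edge (3,5) w=7 -- no cycle. Running total: 17

MST edges: (1,2,w=2), (2,4,w=2), (3,4,w=6), (3,5,w=7)
Total MST weight: 2 + 2 + 6 + 7 = 17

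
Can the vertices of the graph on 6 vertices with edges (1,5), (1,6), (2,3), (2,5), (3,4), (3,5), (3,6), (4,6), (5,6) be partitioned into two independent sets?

Step 1: Attempt 2-coloring using BFS:
  Start at vertex 1, assign color 0
  Color vertex 5 with color 1 (neighbor of 1)
  Color vertex 6 with color 1 (neighbor of 1)
  Color vertex 2 with color 0 (neighbor of 5)
  Color vertex 3 with color 0 (neighbor of 5)

Step 2: Conflict found! Vertices 5 and 6 are adjacent but have the same color.
This means the graph contains an odd cycle.

The graph is NOT bipartite.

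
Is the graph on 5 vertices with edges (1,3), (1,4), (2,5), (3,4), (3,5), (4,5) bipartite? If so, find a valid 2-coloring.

Step 1: Attempt 2-coloring using BFS:
  Start at vertex 1, assign color 0
  Color vertex 3 with color 1 (neighbor of 1)
  Color vertex 4 with color 1 (neighbor of 1)

Step 2: Conflict found! Vertices 3 and 4 are adjacent but have the same color.
This means the graph contains an odd cycle.

The graph is NOT bipartite.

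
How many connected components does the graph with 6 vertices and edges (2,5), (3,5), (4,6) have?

Step 1: Build adjacency list from edges:
  1: (none)
  2: 5
  3: 5
  4: 6
  5: 2, 3
  6: 4

Step 2: Run BFS/DFS from vertex 1:
  Visited: {1}
  Reached 1 of 6 vertices

Step 3: Only 1 of 6 vertices reached. Graph is disconnected.
Connected components: {1}, {2, 3, 5}, {4, 6}
Number of connected components: 3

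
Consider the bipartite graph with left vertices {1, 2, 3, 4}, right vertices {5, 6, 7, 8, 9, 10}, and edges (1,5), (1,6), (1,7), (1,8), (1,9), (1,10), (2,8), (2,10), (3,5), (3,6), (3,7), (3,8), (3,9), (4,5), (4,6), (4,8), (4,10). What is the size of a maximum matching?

Step 1: List the neighbors of each left vertex:
  1: 5, 6, 7, 8, 9, 10
  2: 8, 10
  3: 5, 6, 7, 8, 9
  4: 5, 6, 8, 10

Step 2: Greedily match left vertices, then look for augmenting paths:
  Match 1 -- 5
  Match 2 -- 8
  Match 3 -- 6
  Match 4 -- 10
  No augmenting path remains.

Step 3: Verify this is maximum:
  Matching size 4 = min(|L|, |R|) = min(4, 6), which is an upper bound, so this matching is maximum.

Maximum matching: {(1,5), (2,8), (3,6), (4,10)}
Size: 4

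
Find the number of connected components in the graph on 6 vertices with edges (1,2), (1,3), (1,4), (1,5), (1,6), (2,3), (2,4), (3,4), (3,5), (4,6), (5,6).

Step 1: Build adjacency list from edges:
  1: 2, 3, 4, 5, 6
  2: 1, 3, 4
  3: 1, 2, 4, 5
  4: 1, 2, 3, 6
  5: 1, 3, 6
  6: 1, 4, 5

Step 2: Run BFS/DFS from vertex 1:
  Visited: {1, 2, 3, 4, 5, 6}
  Reached 6 of 6 vertices

Step 3: All 6 vertices reached from vertex 1, so the graph is connected.
Number of connected components: 1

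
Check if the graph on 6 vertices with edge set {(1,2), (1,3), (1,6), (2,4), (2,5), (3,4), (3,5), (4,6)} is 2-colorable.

Step 1: Attempt 2-coloring using BFS:
  Start at vertex 1, assign color 0
  Color vertex 2 with color 1 (neighbor of 1)
  Color vertex 3 with color 1 (neighbor of 1)
  Color vertex 6 with color 1 (neighbor of 1)
  Color vertex 4 with color 0 (neighbor of 2)
  Color vertex 5 with color 0 (neighbor of 2)

Step 2: 2-coloring succeeded. No conflicts found.
  Set A (color 0): {1, 4, 5}
  Set B (color 1): {2, 3, 6}

The graph is bipartite with partition {1, 4, 5}, {2, 3, 6}.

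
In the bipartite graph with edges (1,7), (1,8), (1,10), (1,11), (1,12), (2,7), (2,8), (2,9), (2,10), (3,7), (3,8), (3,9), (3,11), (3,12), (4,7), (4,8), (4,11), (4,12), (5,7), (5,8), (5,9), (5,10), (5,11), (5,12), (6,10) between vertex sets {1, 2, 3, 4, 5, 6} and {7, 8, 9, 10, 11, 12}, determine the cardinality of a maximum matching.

Step 1: List the neighbors of each left vertex:
  1: 7, 8, 10, 11, 12
  2: 7, 8, 9, 10
  3: 7, 8, 9, 11, 12
  4: 7, 8, 11, 12
  5: 7, 8, 9, 10, 11, 12
  6: 10

Step 2: Greedily match left vertices, then look for augmenting paths:
  Match 1 -- 7
  Match 2 -- 8
  Match 3 -- 9
  Match 4 -- 11
  Match 5 -- 12
  Match 6 -- 10
  No augmenting path remains.

Step 3: Verify this is maximum:
  Matching size 6 = min(|L|, |R|) = min(6, 6), which is an upper bound, so this matching is maximum.

Maximum matching: {(1,7), (2,8), (3,9), (4,11), (5,12), (6,10)}
Size: 6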